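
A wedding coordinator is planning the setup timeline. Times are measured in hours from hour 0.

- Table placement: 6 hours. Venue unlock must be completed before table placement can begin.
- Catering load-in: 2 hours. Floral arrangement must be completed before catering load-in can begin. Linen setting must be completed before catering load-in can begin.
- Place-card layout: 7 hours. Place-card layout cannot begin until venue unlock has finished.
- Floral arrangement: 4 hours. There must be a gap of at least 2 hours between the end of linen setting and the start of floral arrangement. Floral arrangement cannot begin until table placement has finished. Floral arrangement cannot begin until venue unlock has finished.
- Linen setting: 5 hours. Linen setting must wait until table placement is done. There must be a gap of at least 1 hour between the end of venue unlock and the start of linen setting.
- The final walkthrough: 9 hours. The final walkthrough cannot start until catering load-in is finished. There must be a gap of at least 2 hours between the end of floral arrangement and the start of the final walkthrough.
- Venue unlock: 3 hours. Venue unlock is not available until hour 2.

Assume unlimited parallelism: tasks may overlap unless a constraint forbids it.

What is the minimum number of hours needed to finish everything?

33

Venue unlock waits on its own release at hour 2, so it starts at hour 2 and finishes at 2 + 3 = hour 5.
Place-card layout cannot begin until venue unlock (finishes hour 5). It runs from hour 5 to 5 + 7 = hour 12.
Table placement waits on venue unlock (finishes hour 5), so it starts at hour 5 and finishes at 5 + 6 = hour 11.
For linen setting: table placement (finishes hour 11); venue unlock (finishes hour 5, plus 1-hour gap → hour 6). Taking the maximum gives a start of hour 11, and it finishes at 11 + 5 = hour 16.
For floral arrangement: linen setting (finishes hour 16, plus 2-hour gap → hour 18); table placement (finishes hour 11); venue unlock (finishes hour 5). Taking the maximum gives a start of hour 18, and it finishes at 18 + 4 = hour 22.
Catering load-in has to wait for floral arrangement (finishes hour 22); linen setting (finishes hour 16). The latest of these is hour 22, so catering load-in runs hour 22 to 22 + 2 = hour 24.
The final walkthrough needs all of catering load-in (finishes hour 24); floral arrangement (finishes hour 22, plus 2-hour gap → hour 24). That puts its earliest start at hour 24; it finishes at 24 + 9 = hour 33.
All tasks are finished once the last one completes. Finish times: Venue unlock at 5, Table placement at 11, Linen setting at 16, Floral arrangement at 22, Catering load-in at 24, Place-card layout at 12, The final walkthrough at 33. The latest is hour 33.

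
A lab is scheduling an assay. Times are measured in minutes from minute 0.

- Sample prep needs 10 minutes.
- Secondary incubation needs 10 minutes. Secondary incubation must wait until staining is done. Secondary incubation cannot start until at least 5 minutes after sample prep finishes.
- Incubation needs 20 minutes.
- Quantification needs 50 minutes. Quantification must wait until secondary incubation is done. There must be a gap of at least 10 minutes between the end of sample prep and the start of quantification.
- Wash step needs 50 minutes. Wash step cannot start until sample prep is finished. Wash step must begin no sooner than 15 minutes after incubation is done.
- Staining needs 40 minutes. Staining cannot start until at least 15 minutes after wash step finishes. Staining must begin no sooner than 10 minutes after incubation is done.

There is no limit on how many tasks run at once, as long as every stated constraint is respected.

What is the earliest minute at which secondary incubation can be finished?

Incubation can start immediately at minute 0; it finishes at minute 20.
Sample prep has no prerequisites, so it starts at minute 0 and finishes at minute 10.
Wash step cannot start until sample prep (finishes minute 10); incubation (finishes minute 20, plus 15-minute gap → minute 35). The controlling bound is minute 35, so wash step finishes at 35 + 50 = minute 85.
Staining needs all of wash step (finishes minute 85, plus 15-minute gap → minute 100); incubation (finishes minute 20, plus 10-minute gap → minute 30). That puts its earliest start at minute 100; it finishes at 100 + 40 = minute 140.
Secondary incubation has to wait for staining (finishes minute 140); sample prep (finishes minute 10, plus 5-minute gap → minute 15). The latest of these is minute 140, so secondary incubation runs minute 140 to 140 + 10 = minute 150.

150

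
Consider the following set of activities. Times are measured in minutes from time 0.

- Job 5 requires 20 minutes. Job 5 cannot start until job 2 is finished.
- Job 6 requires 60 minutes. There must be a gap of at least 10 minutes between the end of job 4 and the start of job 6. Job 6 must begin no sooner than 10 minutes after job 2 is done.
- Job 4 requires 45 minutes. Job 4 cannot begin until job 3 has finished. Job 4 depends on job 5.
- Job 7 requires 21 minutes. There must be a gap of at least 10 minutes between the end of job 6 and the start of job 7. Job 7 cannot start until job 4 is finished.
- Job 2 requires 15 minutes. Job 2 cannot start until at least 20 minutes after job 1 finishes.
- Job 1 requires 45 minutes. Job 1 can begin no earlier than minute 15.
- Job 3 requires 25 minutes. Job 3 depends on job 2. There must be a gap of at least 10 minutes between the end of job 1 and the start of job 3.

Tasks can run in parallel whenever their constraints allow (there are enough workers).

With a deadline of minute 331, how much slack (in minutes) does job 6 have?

After its own release at minute 15, job 1 can start at minute 15 and finishes at minute 60.
Job 2 cannot begin until job 1 (finishes minute 60, plus 20-minute gap → minute 80). It runs from minute 80 to 80 + 15 = minute 95.
After job 2 (finishes minute 95), job 5 can start at minute 95 and finishes at minute 115.
For job 3: job 2 (finishes minute 95); job 1 (finishes minute 60, plus 10-minute gap → minute 70). Taking the maximum gives a start of minute 95, and it finishes at 95 + 25 = minute 120.
For job 4: job 3 (finishes minute 120); job 5 (finishes minute 115). Taking the maximum gives a start of minute 120, and it finishes at 120 + 45 = minute 165.
Job 6 cannot start until job 4 (finishes minute 165, plus 10-minute gap → minute 175); job 2 (finishes minute 95, plus 10-minute gap → minute 105). The controlling bound is minute 175, so job 6 finishes at 175 + 60 = minute 235.

Working backward from the deadline:
Job 7 must finish by minute 331; it takes 21 minutes, so it must start by 331 − 21 = minute 310.
Since job 7 (must start by minute 310, minus 10-minute gap → minute 300) depends on it, job 6 must finish by minute 300. Backing off its 60-minute duration gives a latest start of minute 240.
So job 6 can start as early as minute 175 and as late as minute 240, giving 240 − 175 = 65 minutes of slack.

65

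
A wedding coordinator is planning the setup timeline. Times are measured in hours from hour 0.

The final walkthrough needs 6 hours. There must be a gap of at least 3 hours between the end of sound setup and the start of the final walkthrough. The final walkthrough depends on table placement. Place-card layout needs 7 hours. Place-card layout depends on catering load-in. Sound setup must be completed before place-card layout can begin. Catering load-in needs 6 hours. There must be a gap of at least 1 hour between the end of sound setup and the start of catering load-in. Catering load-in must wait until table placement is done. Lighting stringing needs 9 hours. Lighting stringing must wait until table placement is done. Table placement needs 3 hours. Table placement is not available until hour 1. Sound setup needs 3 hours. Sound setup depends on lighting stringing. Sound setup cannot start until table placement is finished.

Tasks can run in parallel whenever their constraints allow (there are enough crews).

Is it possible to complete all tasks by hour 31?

Table placement waits on its own release at hour 1, so it starts at hour 1 and finishes at 1 + 3 = hour 4.
Lighting stringing cannot begin until table placement (finishes hour 4). It runs from hour 4 to 4 + 9 = hour 13.
Sound setup needs all of lighting stringing (finishes hour 13); table placement (finishes hour 4). That puts its earliest start at hour 13; it finishes at 13 + 3 = hour 16.
The final walkthrough needs all of sound setup (finishes hour 16, plus 3-hour gap → hour 19); table placement (finishes hour 4). That puts its earliest start at hour 19; it finishes at 19 + 6 = hour 25.
Catering load-in needs all of sound setup (finishes hour 16, plus 1-hour gap → hour 17); table placement (finishes hour 4). That puts its earliest start at hour 17; it finishes at 17 + 6 = hour 23.
Place-card layout needs all of catering load-in (finishes hour 23); sound setup (finishes hour 16). That puts its earliest start at hour 23; it finishes at 23 + 7 = hour 30.
Every task is finished by hour 30, which is no later than the deadline of 31, so the schedule is feasible.

Yes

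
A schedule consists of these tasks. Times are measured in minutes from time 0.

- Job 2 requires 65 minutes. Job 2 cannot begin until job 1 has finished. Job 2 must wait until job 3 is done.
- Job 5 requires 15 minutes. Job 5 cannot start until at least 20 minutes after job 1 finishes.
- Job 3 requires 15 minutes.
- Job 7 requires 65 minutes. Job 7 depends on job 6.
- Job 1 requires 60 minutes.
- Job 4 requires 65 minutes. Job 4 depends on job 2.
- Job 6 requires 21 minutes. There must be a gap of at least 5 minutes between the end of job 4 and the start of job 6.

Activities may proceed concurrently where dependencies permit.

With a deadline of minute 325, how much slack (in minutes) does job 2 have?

44

Job 3 has no prerequisites, so it starts at minute 0 and finishes at minute 15.
Nothing blocks job 1, so it runs from minute 0 to minute 60.
Job 2 needs all of job 1 (finishes minute 60); job 3 (finishes minute 15). That puts its earliest start at minute 60; it finishes at 60 + 65 = minute 125.

Working backward from the deadline:
Job 7 must finish by minute 325; it takes 65 minutes, so it must start by 325 − 65 = minute 260.
Job 6 must finish before job 7 (must start by minute 260). With a 21-minute duration, job 6 must start by 260 − 21 = minute 239.
Job 4 feeds into job 6 (must start by minute 239, minus 5-minute gap → minute 234); so job 4 must finish by minute 234 and therefore start by minute 169.
Job 2 must finish before job 4 (must start by minute 169). With a 65-minute duration, job 2 must start by 169 − 65 = minute 104.
So job 2 can start as early as minute 60 and as late as minute 104, giving 104 − 60 = 44 minutes of slack.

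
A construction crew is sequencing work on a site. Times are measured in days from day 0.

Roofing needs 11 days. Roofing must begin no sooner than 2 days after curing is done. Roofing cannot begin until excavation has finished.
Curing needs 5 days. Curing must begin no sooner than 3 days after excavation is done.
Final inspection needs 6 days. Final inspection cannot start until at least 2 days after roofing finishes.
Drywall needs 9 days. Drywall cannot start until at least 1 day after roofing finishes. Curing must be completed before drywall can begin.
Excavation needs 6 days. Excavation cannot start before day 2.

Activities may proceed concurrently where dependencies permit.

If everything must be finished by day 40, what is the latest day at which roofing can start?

19

Drywall has no dependents, so it just needs to finish by day 40. Starting by 40 − 9 = day 31 achieves that.
Final inspection has no dependents, so it just needs to finish by day 40. Starting by 40 − 6 = day 34 achieves that.
Roofing has several dependents: drywall (must start by day 31, minus 1-day gap → day 30); final inspection (must start by day 34, minus 2-day gap → day 32). The earliest of those limits is day 30, so roofing must start by 30 − 11 = day 19.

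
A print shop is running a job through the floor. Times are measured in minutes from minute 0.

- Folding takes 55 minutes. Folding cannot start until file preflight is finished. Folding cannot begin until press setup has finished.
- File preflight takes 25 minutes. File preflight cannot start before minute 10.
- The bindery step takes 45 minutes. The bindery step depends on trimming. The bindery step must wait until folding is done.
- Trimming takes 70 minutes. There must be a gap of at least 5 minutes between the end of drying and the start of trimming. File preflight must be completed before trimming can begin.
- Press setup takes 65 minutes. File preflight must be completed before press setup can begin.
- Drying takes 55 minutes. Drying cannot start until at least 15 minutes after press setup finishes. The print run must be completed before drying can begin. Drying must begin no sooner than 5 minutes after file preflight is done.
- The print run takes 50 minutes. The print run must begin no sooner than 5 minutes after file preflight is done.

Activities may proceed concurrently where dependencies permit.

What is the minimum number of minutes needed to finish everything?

File preflight waits on its own release at minute 10, so it starts at minute 10 and finishes at 10 + 25 = minute 35.
After file preflight (finishes minute 35, plus 5-minute gap → minute 40), the print run can start at minute 40 and finishes at minute 90.
Press setup waits on file preflight (finishes minute 35), so it starts at minute 35 and finishes at 35 + 65 = minute 100.
Folding has to wait for file preflight (finishes minute 35); press setup (finishes minute 100). The latest of these is minute 100, so folding runs minute 100 to 100 + 55 = minute 155.
Drying has to wait for press setup (finishes minute 100, plus 15-minute gap → minute 115); the print run (finishes minute 90); file preflight (finishes minute 35, plus 5-minute gap → minute 40). The latest of these is minute 115, so drying runs minute 115 to 115 + 55 = minute 170.
Trimming has to wait for drying (finishes minute 170, plus 5-minute gap → minute 175); file preflight (finishes minute 35). The latest of these is minute 175, so trimming runs minute 175 to 175 + 70 = minute 245.
The bindery step has to wait for trimming (finishes minute 245); folding (finishes minute 155). The latest of these is minute 245, so the bindery step runs minute 245 to 245 + 45 = minute 290.
All tasks are finished once the last one completes. Finish times: File preflight at 35, Press setup at 100, The print run at 90, Drying at 170, Trimming at 245, Folding at 155, The bindery step at 290. The latest is minute 290.

290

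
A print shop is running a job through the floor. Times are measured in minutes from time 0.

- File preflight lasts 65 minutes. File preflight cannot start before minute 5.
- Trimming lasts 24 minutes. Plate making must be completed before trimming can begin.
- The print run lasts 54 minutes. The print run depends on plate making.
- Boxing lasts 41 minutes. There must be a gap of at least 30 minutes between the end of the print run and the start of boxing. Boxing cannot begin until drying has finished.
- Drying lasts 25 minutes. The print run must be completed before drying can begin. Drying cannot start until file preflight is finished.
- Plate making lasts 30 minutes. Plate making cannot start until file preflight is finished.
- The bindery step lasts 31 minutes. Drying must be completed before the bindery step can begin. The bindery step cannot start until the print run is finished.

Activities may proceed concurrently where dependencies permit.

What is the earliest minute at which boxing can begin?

184

After its own release at minute 5, file preflight can start at minute 5 and finishes at minute 70.
Plate making cannot begin until file preflight (finishes minute 70). It runs from minute 70 to 70 + 30 = minute 100.
The print run cannot begin until plate making (finishes minute 100). It runs from minute 100 to 100 + 54 = minute 154.
Drying has to wait for the print run (finishes minute 154); file preflight (finishes minute 70). The latest of these is minute 154, so drying runs minute 154 to 154 + 25 = minute 179.
Boxing waits on the print run (finishes minute 154, plus 30-minute gap → minute 184); drying (finishes minute 179). The latest of these is minute 184, which is the earliest boxing can start.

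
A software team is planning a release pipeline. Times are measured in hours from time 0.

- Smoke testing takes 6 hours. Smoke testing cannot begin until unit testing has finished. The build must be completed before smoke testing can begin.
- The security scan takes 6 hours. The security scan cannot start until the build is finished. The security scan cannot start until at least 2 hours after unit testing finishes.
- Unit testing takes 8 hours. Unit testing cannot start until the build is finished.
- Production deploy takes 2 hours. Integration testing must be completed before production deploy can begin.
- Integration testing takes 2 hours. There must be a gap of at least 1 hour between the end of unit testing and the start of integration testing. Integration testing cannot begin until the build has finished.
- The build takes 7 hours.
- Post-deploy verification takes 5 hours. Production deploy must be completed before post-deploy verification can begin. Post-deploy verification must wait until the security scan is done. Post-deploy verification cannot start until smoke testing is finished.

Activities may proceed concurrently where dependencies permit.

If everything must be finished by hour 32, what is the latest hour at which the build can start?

4

To finish by hour 32, post-deploy verification (duration 5) must start no later than hour 27.
Since post-deploy verification (must start by hour 27) depends on it, production deploy must finish by hour 27. Backing off its 2-hour duration gives a latest start of hour 25.
Integration testing must finish before production deploy (must start by hour 25). With a 2-hour duration, integration testing must start by 25 − 2 = hour 23.
The security scan has to be done before post-deploy verification (must start by hour 27). That means finishing by hour 27, i.e. starting by 27 − 6 = hour 21.
Since post-deploy verification (must start by hour 27) depends on it, smoke testing must finish by hour 27. Backing off its 6-hour duration gives a latest start of hour 21.
Unit testing feeds integration testing (must start by hour 23, minus 1-hour gap → hour 22); the security scan (must start by hour 21, minus 2-hour gap → hour 19); smoke testing (must start by hour 21). Taking the minimum, unit testing must finish by hour 19 and start by 19 − 8 = hour 11.
For the build: unit testing (must start by hour 11); integration testing (must start by hour 23); the security scan (must start by hour 21); smoke testing (must start by hour 21). The most restrictive is hour 11; with a 7-hour duration, the build must start by hour 4.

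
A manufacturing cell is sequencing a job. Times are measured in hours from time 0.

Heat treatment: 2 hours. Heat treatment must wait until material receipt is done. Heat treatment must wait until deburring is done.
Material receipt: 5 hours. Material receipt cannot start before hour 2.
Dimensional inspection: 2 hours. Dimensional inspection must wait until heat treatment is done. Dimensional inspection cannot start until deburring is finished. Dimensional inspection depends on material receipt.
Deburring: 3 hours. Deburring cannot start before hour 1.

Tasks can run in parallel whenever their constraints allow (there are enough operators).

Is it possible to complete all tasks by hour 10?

No

After its own release at hour 1, deburring can start at hour 1 and finishes at hour 4.
After its own release at hour 2, material receipt can start at hour 2 and finishes at hour 7.
For heat treatment: material receipt (finishes hour 7); deburring (finishes hour 4). Taking the maximum gives a start of hour 7, and it finishes at 7 + 2 = hour 9.
Dimensional inspection has to wait for heat treatment (finishes hour 9); deburring (finishes hour 4); material receipt (finishes hour 7). The latest of these is hour 9, so dimensional inspection runs hour 9 to 9 + 2 = hour 11.
The earliest everything can be done is hour 11, which is after the deadline of 10, so it is not possible.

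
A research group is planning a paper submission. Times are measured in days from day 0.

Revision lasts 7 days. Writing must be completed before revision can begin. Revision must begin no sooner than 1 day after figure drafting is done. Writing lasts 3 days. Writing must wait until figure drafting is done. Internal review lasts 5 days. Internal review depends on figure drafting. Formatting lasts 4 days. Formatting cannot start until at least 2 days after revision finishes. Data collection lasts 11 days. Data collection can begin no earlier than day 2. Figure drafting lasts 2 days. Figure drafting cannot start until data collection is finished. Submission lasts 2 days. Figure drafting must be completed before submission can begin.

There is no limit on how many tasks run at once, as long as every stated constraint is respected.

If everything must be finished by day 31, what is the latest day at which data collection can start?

Formatting must finish by day 31; it takes 4 days, so it must start by 31 − 4 = day 27.
Revision must finish before formatting (must start by day 27, minus 2-day gap → day 25). With a 7-day duration, revision must start by 25 − 7 = day 18.
Since revision (must start by day 18) depends on it, writing must finish by day 18. Backing off its 3-day duration gives a latest start of day 15.
Internal review has no dependents, so it just needs to finish by day 31. Starting by 31 − 5 = day 26 achieves that.
Nothing follows submission; the deadline of day 31 is its only limit. It must start by 31 − 2 = day 29.
Figure drafting has several dependents: writing (must start by day 15); internal review (must start by day 26); revision (must start by day 18, minus 1-day gap → day 17); submission (must start by day 29). The earliest of those limits is day 15, so figure drafting must start by 15 − 2 = day 13.
Data collection must finish before figure drafting (must start by day 13). With an 11-day duration, data collection must start by 13 − 11 = day 2.

2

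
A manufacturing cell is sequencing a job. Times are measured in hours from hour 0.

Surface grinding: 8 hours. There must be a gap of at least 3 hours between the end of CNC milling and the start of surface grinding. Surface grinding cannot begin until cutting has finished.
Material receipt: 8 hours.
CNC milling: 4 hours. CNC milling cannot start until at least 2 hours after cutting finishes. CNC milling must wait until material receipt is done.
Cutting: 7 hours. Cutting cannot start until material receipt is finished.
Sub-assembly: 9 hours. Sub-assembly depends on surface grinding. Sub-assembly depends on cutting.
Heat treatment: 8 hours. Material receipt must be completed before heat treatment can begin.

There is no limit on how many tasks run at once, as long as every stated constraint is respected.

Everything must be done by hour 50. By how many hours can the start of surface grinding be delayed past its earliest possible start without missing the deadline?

Material receipt has no prerequisites, so it starts at hour 0 and finishes at hour 8.
Cutting waits on material receipt (finishes hour 8), so it starts at hour 8 and finishes at 8 + 7 = hour 15.
For CNC milling: cutting (finishes hour 15, plus 2-hour gap → hour 17); material receipt (finishes hour 8). Taking the maximum gives a start of hour 17, and it finishes at 17 + 4 = hour 21.
For surface grinding: CNC milling (finishes hour 21, plus 3-hour gap → hour 24); cutting (finishes hour 15). Taking the maximum gives a start of hour 24, and it finishes at 24 + 8 = hour 32.

Working backward from the deadline:
To finish by hour 50, sub-assembly (duration 9) must start no later than hour 41.
Surface grinding feeds into sub-assembly (must start by hour 41); so surface grinding must finish by hour 41 and therefore start by hour 33.
So surface grinding can start as early as hour 24 and as late as hour 33, giving 33 − 24 = 9 hours of slack.

9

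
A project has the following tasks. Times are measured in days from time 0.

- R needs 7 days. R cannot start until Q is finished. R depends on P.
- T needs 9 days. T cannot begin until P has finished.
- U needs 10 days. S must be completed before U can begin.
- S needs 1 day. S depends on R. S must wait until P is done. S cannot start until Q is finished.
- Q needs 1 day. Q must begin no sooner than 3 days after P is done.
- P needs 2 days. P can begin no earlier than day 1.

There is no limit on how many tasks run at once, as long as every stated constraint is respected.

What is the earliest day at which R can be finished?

14

P waits on its own release at day 1, so it starts at day 1 and finishes at 1 + 2 = day 3.
Q cannot begin until P (finishes day 3, plus 3-day gap → day 6). It runs from day 6 to 6 + 1 = day 7.
R has to wait for Q (finishes day 7); P (finishes day 3). The latest of these is day 7, so R runs day 7 to 7 + 7 = day 14.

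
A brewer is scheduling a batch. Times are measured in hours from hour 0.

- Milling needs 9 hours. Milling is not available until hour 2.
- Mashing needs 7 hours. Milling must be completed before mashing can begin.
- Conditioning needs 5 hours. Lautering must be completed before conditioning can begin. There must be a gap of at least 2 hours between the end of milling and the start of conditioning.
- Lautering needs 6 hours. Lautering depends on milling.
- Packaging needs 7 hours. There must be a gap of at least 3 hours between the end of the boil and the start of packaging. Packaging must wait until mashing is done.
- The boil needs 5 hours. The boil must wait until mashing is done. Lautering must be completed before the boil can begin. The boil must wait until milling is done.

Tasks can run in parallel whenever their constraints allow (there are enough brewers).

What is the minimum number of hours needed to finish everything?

Milling waits on its own release at hour 2, so it starts at hour 2 and finishes at 2 + 9 = hour 11.
After milling (finishes hour 11), lautering can start at hour 11 and finishes at hour 17.
Conditioning has to wait for lautering (finishes hour 17); milling (finishes hour 11, plus 2-hour gap → hour 13). The latest of these is hour 17, so conditioning runs hour 17 to 17 + 5 = hour 22.
After milling (finishes hour 11), mashing can start at hour 11 and finishes at hour 18.
The boil has to wait for mashing (finishes hour 18); lautering (finishes hour 17); milling (finishes hour 11). The latest of these is hour 18, so the boil runs hour 18 to 18 + 5 = hour 23.
Packaging cannot start until the boil (finishes hour 23, plus 3-hour gap → hour 26); mashing (finishes hour 18). The controlling bound is hour 26, so packaging finishes at 26 + 7 = hour 33.
All tasks are finished once the last one completes. Finish times: Milling at 11, Mashing at 18, Lautering at 17, The boil at 23, Conditioning at 22, Packaging at 33. The latest is hour 33.

33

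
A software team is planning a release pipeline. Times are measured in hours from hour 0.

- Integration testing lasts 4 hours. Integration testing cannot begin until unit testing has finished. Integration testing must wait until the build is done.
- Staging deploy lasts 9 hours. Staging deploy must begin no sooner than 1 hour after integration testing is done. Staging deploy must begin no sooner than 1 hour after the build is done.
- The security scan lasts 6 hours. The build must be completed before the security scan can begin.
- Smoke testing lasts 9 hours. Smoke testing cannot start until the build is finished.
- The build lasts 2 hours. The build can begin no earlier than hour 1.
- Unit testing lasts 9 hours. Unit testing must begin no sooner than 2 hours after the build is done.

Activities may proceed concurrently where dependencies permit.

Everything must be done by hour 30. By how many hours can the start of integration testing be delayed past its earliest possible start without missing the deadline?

2

The build cannot begin until its own release at hour 1. It runs from hour 1 to 1 + 2 = hour 3.
Unit testing cannot begin until the build (finishes hour 3, plus 2-hour gap → hour 5). It runs from hour 5 to 5 + 9 = hour 14.
For integration testing: unit testing (finishes hour 14); the build (finishes hour 3). Taking the maximum gives a start of hour 14, and it finishes at 14 + 4 = hour 18.

Working backward from the deadline:
Staging deploy has no dependents, so it just needs to finish by hour 30. Starting by 30 − 9 = hour 21 achieves that.
Integration testing has to be done before staging deploy (must start by hour 21, minus 1-hour gap → hour 20). That means finishing by hour 20, i.e. starting by 20 − 4 = hour 16.
So integration testing can start as early as hour 14 and as late as hour 16, giving 16 − 14 = 2 hours of slack.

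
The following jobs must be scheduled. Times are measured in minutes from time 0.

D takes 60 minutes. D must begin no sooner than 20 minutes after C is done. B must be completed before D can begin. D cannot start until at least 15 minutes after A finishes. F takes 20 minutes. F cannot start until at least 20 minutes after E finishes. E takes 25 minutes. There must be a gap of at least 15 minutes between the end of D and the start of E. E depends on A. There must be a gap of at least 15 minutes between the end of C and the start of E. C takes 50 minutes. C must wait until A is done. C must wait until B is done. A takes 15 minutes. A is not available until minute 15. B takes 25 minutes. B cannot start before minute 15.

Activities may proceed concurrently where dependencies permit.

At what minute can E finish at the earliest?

210

B cannot begin until its own release at minute 15. It runs from minute 15 to 15 + 25 = minute 40.
After its own release at minute 15, A can start at minute 15 and finishes at minute 30.
C needs all of A (finishes minute 30); B (finishes minute 40). That puts its earliest start at minute 40; it finishes at 40 + 50 = minute 90.
D has to wait for C (finishes minute 90, plus 20-minute gap → minute 110); B (finishes minute 40); A (finishes minute 30, plus 15-minute gap → minute 45). The latest of these is minute 110, so D runs minute 110 to 110 + 60 = minute 170.
E has to wait for D (finishes minute 170, plus 15-minute gap → minute 185); A (finishes minute 30); C (finishes minute 90, plus 15-minute gap → minute 105). The latest of these is minute 185, so E runs minute 185 to 185 + 25 = minute 210.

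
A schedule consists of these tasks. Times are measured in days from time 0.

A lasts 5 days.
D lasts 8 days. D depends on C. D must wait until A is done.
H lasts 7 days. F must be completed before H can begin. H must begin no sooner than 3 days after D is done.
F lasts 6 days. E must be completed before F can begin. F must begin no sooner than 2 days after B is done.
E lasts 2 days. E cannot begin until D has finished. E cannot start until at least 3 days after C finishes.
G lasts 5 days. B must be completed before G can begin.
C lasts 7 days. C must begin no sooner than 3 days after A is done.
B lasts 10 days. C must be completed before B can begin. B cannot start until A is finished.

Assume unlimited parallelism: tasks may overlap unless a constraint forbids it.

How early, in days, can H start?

Nothing blocks A, so it runs from day 0 to day 5.
After A (finishes day 5, plus 3-day gap → day 8), C can start at day 8 and finishes at day 15.
D cannot start until C (finishes day 15); A (finishes day 5). The controlling bound is day 15, so D finishes at 15 + 8 = day 23.
E needs all of D (finishes day 23); C (finishes day 15, plus 3-day gap → day 18). That puts its earliest start at day 23; it finishes at 23 + 2 = day 25.
B needs all of C (finishes day 15); A (finishes day 5). That puts its earliest start at day 15; it finishes at 15 + 10 = day 25.
F needs all of E (finishes day 25); B (finishes day 25, plus 2-day gap → day 27). That puts its earliest start at day 27; it finishes at 27 + 6 = day 33.
H waits on F (finishes day 33); D (finishes day 23, plus 3-day gap → day 26). The latest of these is day 33, which is the earliest H can start.

33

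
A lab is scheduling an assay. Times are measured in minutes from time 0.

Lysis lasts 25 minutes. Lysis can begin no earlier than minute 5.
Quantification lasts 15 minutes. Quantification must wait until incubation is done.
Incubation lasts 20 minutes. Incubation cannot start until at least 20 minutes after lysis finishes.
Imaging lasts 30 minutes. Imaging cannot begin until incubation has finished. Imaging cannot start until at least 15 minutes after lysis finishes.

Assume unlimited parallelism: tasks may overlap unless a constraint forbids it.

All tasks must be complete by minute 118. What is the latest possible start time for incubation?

Imaging has no dependents, so it just needs to finish by minute 118. Starting by 118 − 30 = minute 88 achieves that.
To finish by minute 118, quantification (duration 15) must start no later than minute 103.
For incubation: imaging (must start by minute 88); quantification (must start by minute 103). The most restrictive is minute 88; with a 20-minute duration, incubation must start by minute 68.

68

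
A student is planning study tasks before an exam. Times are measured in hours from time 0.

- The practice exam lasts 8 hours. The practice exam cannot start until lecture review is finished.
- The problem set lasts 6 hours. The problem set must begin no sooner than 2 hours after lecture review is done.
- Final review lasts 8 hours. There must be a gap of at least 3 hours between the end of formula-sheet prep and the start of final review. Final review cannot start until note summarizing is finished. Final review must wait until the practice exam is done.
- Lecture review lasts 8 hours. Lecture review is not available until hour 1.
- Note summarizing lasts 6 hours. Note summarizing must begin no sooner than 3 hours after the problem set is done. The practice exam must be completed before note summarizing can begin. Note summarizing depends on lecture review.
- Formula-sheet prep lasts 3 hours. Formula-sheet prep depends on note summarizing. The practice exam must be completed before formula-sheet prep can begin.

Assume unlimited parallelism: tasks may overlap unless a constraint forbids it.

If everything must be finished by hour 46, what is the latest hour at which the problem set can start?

Nothing follows final review; the deadline of hour 46 is its only limit. It must start by 46 − 8 = hour 38.
Formula-sheet prep must finish before final review (must start by hour 38, minus 3-hour gap → hour 35). With a 3-hour duration, formula-sheet prep must start by 35 − 3 = hour 32.
For note summarizing: formula-sheet prep (must start by hour 32); final review (must start by hour 38). The most restrictive is hour 32; with a 6-hour duration, note summarizing must start by hour 26.
The problem set feeds into note summarizing (must start by hour 26, minus 3-hour gap → hour 23); so the problem set must finish by hour 23 and therefore start by hour 17.

17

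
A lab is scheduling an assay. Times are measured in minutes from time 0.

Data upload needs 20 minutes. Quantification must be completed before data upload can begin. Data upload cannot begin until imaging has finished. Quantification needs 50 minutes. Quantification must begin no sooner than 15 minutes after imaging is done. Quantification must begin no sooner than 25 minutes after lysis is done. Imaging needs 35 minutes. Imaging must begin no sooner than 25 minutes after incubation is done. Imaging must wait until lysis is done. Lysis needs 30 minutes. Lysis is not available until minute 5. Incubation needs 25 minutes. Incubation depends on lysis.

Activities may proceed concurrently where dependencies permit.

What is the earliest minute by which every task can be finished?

Lysis waits on its own release at minute 5, so it starts at minute 5 and finishes at 5 + 30 = minute 35.
Incubation cannot begin until lysis (finishes minute 35). It runs from minute 35 to 35 + 25 = minute 60.
Imaging has to wait for incubation (finishes minute 60, plus 25-minute gap → minute 85); lysis (finishes minute 35). The latest of these is minute 85, so imaging runs minute 85 to 85 + 35 = minute 120.
Quantification cannot start until imaging (finishes minute 120, plus 15-minute gap → minute 135); lysis (finishes minute 35, plus 25-minute gap → minute 60). The controlling bound is minute 135, so quantification finishes at 135 + 50 = minute 185.
Data upload has to wait for quantification (finishes minute 185); imaging (finishes minute 120). The latest of these is minute 185, so data upload runs minute 185 to 185 + 20 = minute 205.
All tasks are finished once the last one completes. Finish times: Lysis at 35, Incubation at 60, Imaging at 120, Quantification at 185, Data upload at 205. The latest is minute 205.

205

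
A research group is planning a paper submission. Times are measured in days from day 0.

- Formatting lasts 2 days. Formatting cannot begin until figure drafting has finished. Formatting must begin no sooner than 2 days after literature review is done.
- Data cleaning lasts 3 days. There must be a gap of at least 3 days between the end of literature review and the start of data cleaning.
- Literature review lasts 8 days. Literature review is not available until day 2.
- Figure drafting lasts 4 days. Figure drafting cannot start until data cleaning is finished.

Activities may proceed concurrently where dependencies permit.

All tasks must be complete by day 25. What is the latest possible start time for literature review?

Formatting has no dependents, so it just needs to finish by day 25. Starting by 25 − 2 = day 23 achieves that.
Figure drafting has to be done before formatting (must start by day 23). That means finishing by day 23, i.e. starting by 23 − 4 = day 19.
Data cleaning must finish before figure drafting (must start by day 19). With a 3-day duration, data cleaning must start by 19 − 3 = day 16.
Literature review has several dependents: data cleaning (must start by day 16, minus 3-day gap → day 13); formatting (must start by day 23, minus 2-day gap → day 21). The earliest of those limits is day 13, so literature review must start by 13 − 8 = day 5.

5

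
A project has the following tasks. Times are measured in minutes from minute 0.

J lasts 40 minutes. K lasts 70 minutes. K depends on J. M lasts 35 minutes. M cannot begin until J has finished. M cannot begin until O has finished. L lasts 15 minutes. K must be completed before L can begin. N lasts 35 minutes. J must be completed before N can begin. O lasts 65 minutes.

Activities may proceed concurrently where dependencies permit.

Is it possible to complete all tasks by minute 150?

O has no prerequisites, so it starts at minute 0 and finishes at minute 65.
J has no prerequisites, so it starts at minute 0 and finishes at minute 40.
N waits on J (finishes minute 40), so it starts at minute 40 and finishes at 40 + 35 = minute 75.
M cannot start until J (finishes minute 40); O (finishes minute 65). The controlling bound is minute 65, so M finishes at 65 + 35 = minute 100.
K waits on J (finishes minute 40), so it starts at minute 40 and finishes at 40 + 70 = minute 110.
L cannot begin until K (finishes minute 110). It runs from minute 110 to 110 + 15 = minute 125.
Every task is finished by minute 125, which is no later than the deadline of 150, so the schedule is feasible.

Yes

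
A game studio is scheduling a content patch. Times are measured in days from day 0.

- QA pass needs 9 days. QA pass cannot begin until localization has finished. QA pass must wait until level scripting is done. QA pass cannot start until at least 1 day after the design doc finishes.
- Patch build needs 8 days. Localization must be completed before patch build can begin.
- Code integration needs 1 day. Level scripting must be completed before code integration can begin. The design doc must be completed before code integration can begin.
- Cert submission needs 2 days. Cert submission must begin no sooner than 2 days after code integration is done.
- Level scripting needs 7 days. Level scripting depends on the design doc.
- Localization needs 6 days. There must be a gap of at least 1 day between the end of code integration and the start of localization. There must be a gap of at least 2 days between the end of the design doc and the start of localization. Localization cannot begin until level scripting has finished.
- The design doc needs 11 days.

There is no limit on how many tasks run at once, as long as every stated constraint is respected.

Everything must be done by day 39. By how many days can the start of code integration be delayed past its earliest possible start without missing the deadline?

4

Nothing blocks the design doc, so it runs from day 0 to day 11.
After the design doc (finishes day 11), level scripting can start at day 11 and finishes at day 18.
For code integration: level scripting (finishes day 18); the design doc (finishes day 11). Taking the maximum gives a start of day 18, and it finishes at 18 + 1 = day 19.

Working backward from the deadline:
To finish by day 39, QA pass (duration 9) must start no later than day 30.
Nothing follows patch build; the deadline of day 39 is its only limit. It must start by 39 − 8 = day 31.
Localization has several dependents: QA pass (must start by day 30); patch build (must start by day 31). The earliest of those limits is day 30, so localization must start by 30 − 6 = day 24.
Nothing follows cert submission; the deadline of day 39 is its only limit. It must start by 39 − 2 = day 37.
For code integration: localization (must start by day 24, minus 1-day gap → day 23); cert submission (must start by day 37, minus 2-day gap → day 35). The most restrictive is day 23; with a 1-day duration, code integration must start by day 22.
So code integration can start as early as day 18 and as late as day 22, giving 22 − 18 = 4 days of slack.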